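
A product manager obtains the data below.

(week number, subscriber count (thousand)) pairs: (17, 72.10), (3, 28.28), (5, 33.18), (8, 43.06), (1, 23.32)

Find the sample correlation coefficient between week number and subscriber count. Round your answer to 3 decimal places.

n = 5, Σx = 34, Σy = 199.94, Σxy = 1844.24, Σx² = 388, Σy² = 9497.0668
Sxx = Σx² − (Σx)²/n = 388 − 231.2 = 156.8
Sxy = Σxy − (Σx)(Σy)/n = 1844.24 − 1359.592 = 484.648
Syy = Σy² − (Σy)²/n = 9497.0668 − 7995.20072 = 1501.86608
r = Sxy/√(Sxx·Syy) = 484.648/√(235492.601344) = 484.648/485.275799 = 0.998706

0.999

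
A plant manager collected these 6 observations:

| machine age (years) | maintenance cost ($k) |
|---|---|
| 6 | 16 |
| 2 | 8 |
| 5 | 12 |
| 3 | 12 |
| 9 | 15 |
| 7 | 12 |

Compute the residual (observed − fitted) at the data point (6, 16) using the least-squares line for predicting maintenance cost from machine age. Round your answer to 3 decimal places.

2.960

n = 6, Σx = 32, Σy = 75, Σxy = 427, Σx² = 204
Sxx = Σx² − (Σx)²/n = 204 − 170.666667 = 33.333333
Sxy = Σxy − (Σx)(Σy)/n = 427 − 400 = 27
b = Sxy/Sxx = 27/33.333333 = 0.81
a = ȳ − b·x̄ = 12.5 − 0.81·5.333333 = 8.18
ŷ(6) = 8.18 + 0.81·6 = 13.04
residual = y − ŷ = 16 − 13.04 = 2.96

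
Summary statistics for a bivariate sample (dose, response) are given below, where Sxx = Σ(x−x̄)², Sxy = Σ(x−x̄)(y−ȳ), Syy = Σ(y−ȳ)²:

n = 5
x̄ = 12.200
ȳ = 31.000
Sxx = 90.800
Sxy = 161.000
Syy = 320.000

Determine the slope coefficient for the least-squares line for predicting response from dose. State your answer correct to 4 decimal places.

b = Sxy/Sxx = 161/90.8 = 1.773128

1.7731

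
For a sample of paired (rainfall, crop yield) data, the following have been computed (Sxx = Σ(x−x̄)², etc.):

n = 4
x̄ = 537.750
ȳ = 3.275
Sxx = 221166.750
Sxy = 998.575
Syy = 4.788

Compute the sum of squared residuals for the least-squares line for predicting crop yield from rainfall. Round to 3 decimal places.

0.279

b = Sxy/Sxx = 998.575/221166.75 = 0.004515
SSE = Syy − b·Sxy = 4.788 − 0.004515·998.575 = 0.279402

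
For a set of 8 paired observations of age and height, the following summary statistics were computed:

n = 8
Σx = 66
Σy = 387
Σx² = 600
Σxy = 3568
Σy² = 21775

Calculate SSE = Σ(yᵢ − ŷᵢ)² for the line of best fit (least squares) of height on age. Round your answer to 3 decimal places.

Sxx = Σx² − (Σx)²/n = 600 − 544.5 = 55.5
Sxy = Σxy − (Σx)(Σy)/n = 3568 − 3192.75 = 375.25
Syy = Σy² − (Σy)²/n = 21775 − 18721.125 = 3053.875
b = Sxy/Sxx = 375.25/55.5 = 6.761261
SSE = Syy − b·Sxy = 3053.875 − 6.761261·375.25 = 516.711712

516.712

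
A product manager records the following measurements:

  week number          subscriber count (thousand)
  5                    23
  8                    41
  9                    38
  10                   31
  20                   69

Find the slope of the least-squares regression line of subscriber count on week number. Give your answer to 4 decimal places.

2.8963

n = 5, Σx = 52, Σy = 202, Σxy = 2475, Σx² = 670
Sxx = Σx² − (Σx)²/n = 670 − 540.8 = 129.2
Sxy = Σxy − (Σx)(Σy)/n = 2475 − 2100.8 = 374.2
b = Sxy/Sxx = 374.2/129.2 = 2.896285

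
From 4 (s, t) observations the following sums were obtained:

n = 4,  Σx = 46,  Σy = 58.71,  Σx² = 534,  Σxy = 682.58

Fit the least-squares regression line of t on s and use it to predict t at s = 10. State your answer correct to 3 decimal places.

12.453

Sxx = Σx² − (Σx)²/n = 534 − 529 = 5
Sxy = Σxy − (Σx)(Σy)/n = 682.58 − 675.165 = 7.415
b = Sxy/Sxx = 7.415/5 = 1.483
a = ȳ − b·x̄ = 14.6775 − 1.483·11.5 = -2.377
ŷ(10) = a + b·10 = -2.377 + 1.483·10 = 12.453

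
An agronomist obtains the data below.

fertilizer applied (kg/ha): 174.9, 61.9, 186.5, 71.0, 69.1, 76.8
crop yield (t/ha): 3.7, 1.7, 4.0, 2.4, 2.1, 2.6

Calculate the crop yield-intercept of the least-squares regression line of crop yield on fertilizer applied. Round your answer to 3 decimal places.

n = 6, Σx = 640.2, Σy = 16.5, Σxy = 2013.55, Σx² = 84917.92
Sxx = Σx² − (Σx)²/n = 84917.92 − 68309.34 = 16608.58
Sxy = Σxy − (Σx)(Σy)/n = 2013.55 − 1760.55 = 253
b = Sxy/Sxx = 253/16608.58 = 0.015233
a = ȳ − b·x̄ = 2.75 − 0.015233·106.7 = 1.124629

1.125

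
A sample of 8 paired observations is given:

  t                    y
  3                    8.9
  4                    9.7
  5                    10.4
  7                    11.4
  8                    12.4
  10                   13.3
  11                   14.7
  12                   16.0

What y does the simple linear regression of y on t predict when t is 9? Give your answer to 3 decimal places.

n = 8, Σx = 60, Σy = 96.8, Σxy = 783.2, Σx² = 528
Sxx = Σx² − (Σx)²/n = 528 − 450 = 78
Sxy = Σxy − (Σx)(Σy)/n = 783.2 − 726 = 57.2
b = Sxy/Sxx = 57.2/78 = 0.733333
a = ȳ − b·x̄ = 12.1 − 0.733333·7.5 = 6.6
ŷ(9) = a + b·9 = 6.6 + 0.733333·9 = 13.2

13.200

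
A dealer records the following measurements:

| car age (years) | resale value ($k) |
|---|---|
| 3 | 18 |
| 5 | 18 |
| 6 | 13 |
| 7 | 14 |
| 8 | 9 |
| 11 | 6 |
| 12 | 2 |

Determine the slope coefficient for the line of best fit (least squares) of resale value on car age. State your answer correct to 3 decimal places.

n = 7, Σx = 52, Σy = 80, Σxy = 482, Σx² = 448
Sxx = Σx² − (Σx)²/n = 448 − 386.285714 = 61.714286
Sxy = Σxy − (Σx)(Σy)/n = 482 − 594.285714 = -112.285714
b = Sxy/Sxx = -112.285714/61.714286 = -1.819444

-1.819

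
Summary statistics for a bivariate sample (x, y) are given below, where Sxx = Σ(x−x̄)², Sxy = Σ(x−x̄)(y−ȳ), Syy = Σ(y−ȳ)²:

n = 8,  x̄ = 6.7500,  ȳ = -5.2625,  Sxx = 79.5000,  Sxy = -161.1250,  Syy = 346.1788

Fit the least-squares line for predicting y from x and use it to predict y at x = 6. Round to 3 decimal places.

-3.742

b = Sxy/Sxx = -161.125/79.5 = -2.026730
a = ȳ − b·x̄ = -5.2625 − (-2.026730)·6.75 = 8.417925
ŷ(6) = a + b·6 = 8.417925 + (-2.026730)·6 = -3.742453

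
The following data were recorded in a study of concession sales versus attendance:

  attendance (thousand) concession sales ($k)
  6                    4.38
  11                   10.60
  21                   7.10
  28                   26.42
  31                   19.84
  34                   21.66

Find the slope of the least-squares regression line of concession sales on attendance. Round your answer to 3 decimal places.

n = 6, Σx = 131, Σy = 90, Σxy = 2383.22, Σx² = 3499
Sxx = Σx² − (Σx)²/n = 3499 − 2860.166667 = 638.833333
Sxy = Σxy − (Σx)(Σy)/n = 2383.22 − 1965 = 418.22
b = Sxy/Sxx = 418.22/638.833333 = 0.654662

0.655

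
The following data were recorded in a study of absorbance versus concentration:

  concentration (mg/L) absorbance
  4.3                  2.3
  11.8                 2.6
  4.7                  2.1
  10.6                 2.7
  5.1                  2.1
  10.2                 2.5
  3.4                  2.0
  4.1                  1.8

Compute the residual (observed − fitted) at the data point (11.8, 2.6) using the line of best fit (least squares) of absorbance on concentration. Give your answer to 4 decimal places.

-0.0736

n = 8, Σx = 54.2, Σy = 18.1, Σxy = 129.45, Σx² = 450.6
Sxx = Σx² − (Σx)²/n = 450.6 − 367.205 = 83.395
Sxy = Σxy − (Σx)(Σy)/n = 129.45 − 122.6275 = 6.8225
b = Sxy/Sxx = 6.8225/83.395 = 0.081809
a = ȳ − b·x̄ = 2.2625 − 0.081809·6.775 = 1.708241
ŷ(11.8) = 1.708241 + 0.081809·11.8 = 2.673593
residual = y − ŷ = 2.6 − 2.673593 = -0.073593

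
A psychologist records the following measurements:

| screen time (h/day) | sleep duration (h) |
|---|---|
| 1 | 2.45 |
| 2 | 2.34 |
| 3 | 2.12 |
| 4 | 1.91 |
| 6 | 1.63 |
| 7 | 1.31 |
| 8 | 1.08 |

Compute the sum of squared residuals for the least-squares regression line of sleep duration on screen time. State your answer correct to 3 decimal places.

n = 7, Σx = 31, Σy = 12.84, Σxy = 48.72, Σx² = 179, Σy² = 25.16
Sxx = Σx² − (Σx)²/n = 179 − 137.285714 = 41.714286
Sxy = Σxy − (Σx)(Σy)/n = 48.72 − 56.862857 = -8.142857
Syy = Σy² − (Σy)²/n = 25.16 − 23.552229 = 1.607771
b = Sxy/Sxx = -8.142857/41.714286 = -0.195205
SSE = Syy − b·Sxy = 1.607771 − (-0.195205)·(-8.142857) = 0.018241

0.018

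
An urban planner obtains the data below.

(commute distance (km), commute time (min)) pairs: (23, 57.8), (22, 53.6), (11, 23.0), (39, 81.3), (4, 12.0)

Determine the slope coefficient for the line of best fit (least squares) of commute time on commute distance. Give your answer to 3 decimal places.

2.071

n = 5, Σx = 99, Σy = 227.7, Σxy = 5980.3, Σx² = 2671
Sxx = Σx² − (Σx)²/n = 2671 − 1960.2 = 710.8
Sxy = Σxy − (Σx)(Σy)/n = 5980.3 − 4508.46 = 1471.84
b = Sxy/Sxx = 1471.84/710.8 = 2.070681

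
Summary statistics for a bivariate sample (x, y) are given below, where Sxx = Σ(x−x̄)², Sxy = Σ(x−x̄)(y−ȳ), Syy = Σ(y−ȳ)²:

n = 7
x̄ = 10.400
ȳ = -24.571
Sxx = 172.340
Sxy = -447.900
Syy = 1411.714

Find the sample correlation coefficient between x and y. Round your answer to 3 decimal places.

r = Sxy/√(Sxx·Syy) = -447.9/√(243294.79076) = -447.9/493.249218 = -0.908060

-0.908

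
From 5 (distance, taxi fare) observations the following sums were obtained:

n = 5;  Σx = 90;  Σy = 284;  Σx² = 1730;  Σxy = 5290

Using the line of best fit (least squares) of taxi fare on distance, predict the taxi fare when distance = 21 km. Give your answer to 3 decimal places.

61.655

Sxx = Σx² − (Σx)²/n = 1730 − 1620 = 110
Sxy = Σxy − (Σx)(Σy)/n = 5290 − 5112 = 178
b = Sxy/Sxx = 178/110 = 1.618182
a = ȳ − b·x̄ = 56.8 − 1.618182·18 = 27.672727
ŷ(21) = a + b·21 = 27.672727 + 1.618182·21 = 61.654545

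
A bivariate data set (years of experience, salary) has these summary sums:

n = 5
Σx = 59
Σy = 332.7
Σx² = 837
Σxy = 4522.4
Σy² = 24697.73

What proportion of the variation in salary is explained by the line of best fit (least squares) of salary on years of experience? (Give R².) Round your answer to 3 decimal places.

0.987

Sxx = Σx² − (Σx)²/n = 837 − 696.2 = 140.8
Sxy = Σxy − (Σx)(Σy)/n = 4522.4 − 3925.86 = 596.54
Syy = Σy² − (Σy)²/n = 24697.73 − 22137.858 = 2559.872
R² = Sxy²/(Sxx·Syy) = (596.54)²/(140.8·2559.872) = 0.987321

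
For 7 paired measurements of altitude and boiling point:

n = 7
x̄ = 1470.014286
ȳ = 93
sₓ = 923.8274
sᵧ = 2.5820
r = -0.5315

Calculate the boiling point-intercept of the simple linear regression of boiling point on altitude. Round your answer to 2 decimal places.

b = r · sᵧ/sₓ = -0.5315 · 2.582/923.8274 = -0.001485
a = ȳ − b·x̄ = 93 − (-0.001485)·1470.014286 = 95.183686

95.18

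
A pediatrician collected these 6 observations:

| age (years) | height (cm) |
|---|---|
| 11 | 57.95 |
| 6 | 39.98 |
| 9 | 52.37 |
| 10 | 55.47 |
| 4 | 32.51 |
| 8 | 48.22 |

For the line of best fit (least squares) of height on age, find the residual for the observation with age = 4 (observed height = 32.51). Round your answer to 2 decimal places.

-0.28

n = 6, Σx = 48, Σy = 286.5, Σxy = 2419.16, Σx² = 418
Sxx = Σx² − (Σx)²/n = 418 − 384 = 34
Sxy = Σxy − (Σx)(Σy)/n = 2419.16 − 2292 = 127.16
b = Sxy/Sxx = 127.16/34 = 3.74
a = ȳ − b·x̄ = 47.75 − 3.74·8 = 17.83
ŷ(4) = 17.83 + 3.74·4 = 32.79
residual = y − ŷ = 32.51 − 32.79 = -0.28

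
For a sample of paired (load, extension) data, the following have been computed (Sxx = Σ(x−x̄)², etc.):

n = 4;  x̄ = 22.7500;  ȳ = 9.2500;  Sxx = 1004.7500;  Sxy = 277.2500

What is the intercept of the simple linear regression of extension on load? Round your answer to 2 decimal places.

2.97

b = Sxy/Sxx = 277.25/1004.75 = 0.275939
a = ȳ − b·x̄ = 9.25 − 0.275939·22.75 = 2.972381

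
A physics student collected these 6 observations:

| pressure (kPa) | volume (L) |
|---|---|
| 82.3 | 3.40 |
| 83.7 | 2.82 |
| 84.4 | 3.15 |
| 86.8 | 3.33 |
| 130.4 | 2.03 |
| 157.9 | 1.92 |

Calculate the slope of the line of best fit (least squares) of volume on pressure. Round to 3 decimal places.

-0.019

n = 6, Σx = 625.5, Σy = 16.65, Σxy = 1638.638, Σx² = 70373.15
Sxx = Σx² − (Σx)²/n = 70373.15 − 65208.375 = 5164.775
Sxy = Σxy − (Σx)(Σy)/n = 1638.638 − 1735.7625 = -97.1245
b = Sxy/Sxx = -97.1245/5164.775 = -0.018805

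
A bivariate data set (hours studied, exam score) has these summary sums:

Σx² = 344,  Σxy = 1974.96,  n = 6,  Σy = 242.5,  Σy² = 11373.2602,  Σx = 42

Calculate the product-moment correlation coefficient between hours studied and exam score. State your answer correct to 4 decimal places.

Sxx = Σx² − (Σx)²/n = 344 − 294 = 50
Sxy = Σxy − (Σx)(Σy)/n = 1974.96 − 1697.5 = 277.46
Syy = Σy² − (Σy)²/n = 11373.2602 − 9801.041667 = 1572.218533
r = Sxy/√(Sxx·Syy) = 277.46/√(78610.926667) = 277.46/280.376402 = 0.989598

0.9896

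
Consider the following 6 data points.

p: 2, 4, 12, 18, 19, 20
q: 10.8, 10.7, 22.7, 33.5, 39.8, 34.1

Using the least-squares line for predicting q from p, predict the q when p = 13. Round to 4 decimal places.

n = 6, Σx = 75, Σy = 151.6, Σxy = 2378, Σx² = 1249
Sxx = Σx² − (Σx)²/n = 1249 − 937.5 = 311.5
Sxy = Σxy − (Σx)(Σy)/n = 2378 − 1895 = 483
b = Sxy/Sxx = 483/311.5 = 1.550562
a = ȳ − b·x̄ = 25.266667 − 1.550562·12.5 = 5.884644
ŷ(13) = a + b·13 = 5.884644 + 1.550562·13 = 26.041948

26.0419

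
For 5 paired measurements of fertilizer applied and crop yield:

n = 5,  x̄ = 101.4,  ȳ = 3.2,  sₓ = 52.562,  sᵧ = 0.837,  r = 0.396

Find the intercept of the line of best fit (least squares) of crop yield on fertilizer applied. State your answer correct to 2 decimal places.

2.56

b = r · sᵧ/sₓ = 0.396 · 0.837/52.562 = 0.006306
a = ȳ − b·x̄ = 3.2 − 0.006306·101.4 = 2.560579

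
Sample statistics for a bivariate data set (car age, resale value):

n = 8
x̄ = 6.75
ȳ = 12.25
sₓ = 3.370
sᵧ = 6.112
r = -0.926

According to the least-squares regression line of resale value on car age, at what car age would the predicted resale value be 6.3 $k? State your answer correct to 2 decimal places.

10.29

b = r · sᵧ/sₓ = -0.926 · 6.112/3.37 = -1.679440
a = ȳ − b·x̄ = 12.25 − (-1.679440)·6.75 = 23.586218
Set a + b·x = 6.3: x = (6.3 − 23.586218) / (-1.679440) = 10.292848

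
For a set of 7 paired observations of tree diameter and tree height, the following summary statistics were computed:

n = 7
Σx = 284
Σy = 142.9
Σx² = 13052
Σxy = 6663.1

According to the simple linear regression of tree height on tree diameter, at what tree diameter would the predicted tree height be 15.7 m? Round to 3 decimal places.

32.239

Sxx = Σx² − (Σx)²/n = 13052 − 11522.285714 = 1529.714286
Sxy = Σxy − (Σx)(Σy)/n = 6663.1 − 5797.657143 = 865.442857
b = Sxy/Sxx = 865.442857/1529.714286 = 0.565755
a = ȳ − b·x̄ = 20.414286 − 0.565755·40.571429 = -2.539186
Set a + b·x = 15.7: x = (15.7 − (-2.539186)) / 0.565755 = 32.238689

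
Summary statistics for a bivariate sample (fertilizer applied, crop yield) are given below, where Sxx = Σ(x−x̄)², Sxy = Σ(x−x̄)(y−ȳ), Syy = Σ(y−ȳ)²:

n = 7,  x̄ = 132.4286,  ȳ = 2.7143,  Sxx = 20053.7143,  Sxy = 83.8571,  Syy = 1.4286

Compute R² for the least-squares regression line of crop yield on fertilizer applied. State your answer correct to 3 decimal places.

R² = Sxy²/(Sxx·Syy) = (83.8571)²/(20053.7143·1.4286) = 0.245456

0.245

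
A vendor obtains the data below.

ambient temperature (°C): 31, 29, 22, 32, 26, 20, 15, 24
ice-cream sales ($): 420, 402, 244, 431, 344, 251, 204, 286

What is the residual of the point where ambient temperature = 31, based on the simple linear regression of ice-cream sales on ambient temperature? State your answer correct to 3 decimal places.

n = 8, Σx = 199, Σy = 2582, Σxy = 67726, Σx² = 5187
Sxx = Σx² − (Σx)²/n = 5187 − 4950.125 = 236.875
Sxy = Σxy − (Σx)(Σy)/n = 67726 − 64227.25 = 3498.75
b = Sxy/Sxx = 3498.75/236.875 = 14.770449
a = ȳ − b·x̄ = 322.75 − 14.770449·24.875 = -44.664908
ŷ(31) = -44.664908 + 14.770449·31 = 413.218997
residual = y − ŷ = 420 − 413.218997 = 6.781003

6.781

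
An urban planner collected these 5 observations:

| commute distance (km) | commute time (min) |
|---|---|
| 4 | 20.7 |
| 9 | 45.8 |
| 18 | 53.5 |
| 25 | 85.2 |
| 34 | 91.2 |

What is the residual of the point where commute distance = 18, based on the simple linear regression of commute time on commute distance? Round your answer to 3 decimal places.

-5.780

n = 5, Σx = 90, Σy = 296.4, Σxy = 6688.8, Σx² = 2202
Sxx = Σx² − (Σx)²/n = 2202 − 1620 = 582
Sxy = Σxy − (Σx)(Σy)/n = 6688.8 − 5335.2 = 1353.6
b = Sxy/Sxx = 1353.6/582 = 2.325773
a = ȳ − b·x̄ = 59.28 − 2.325773·18 = 17.416082
ŷ(18) = 17.416082 + 2.325773·18 = 59.28
residual = y − ŷ = 53.5 − 59.28 = -5.78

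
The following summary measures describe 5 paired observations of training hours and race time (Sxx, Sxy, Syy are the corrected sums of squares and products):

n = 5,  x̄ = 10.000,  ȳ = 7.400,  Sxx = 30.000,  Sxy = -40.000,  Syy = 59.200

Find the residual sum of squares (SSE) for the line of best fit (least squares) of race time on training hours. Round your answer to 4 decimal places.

b = Sxy/Sxx = -40/30 = -1.333333
SSE = Syy − b·Sxy = 59.2 − (-1.333333)·(-40) = 5.866667

5.8667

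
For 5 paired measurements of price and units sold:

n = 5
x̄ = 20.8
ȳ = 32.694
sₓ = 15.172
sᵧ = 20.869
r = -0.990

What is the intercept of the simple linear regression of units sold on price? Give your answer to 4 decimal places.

b = r · sᵧ/sₓ = -0.99 · 20.869/15.172 = -1.361739
a = ȳ − b·x̄ = 32.694 − (-1.361739)·20.8 = 61.018179

61.0182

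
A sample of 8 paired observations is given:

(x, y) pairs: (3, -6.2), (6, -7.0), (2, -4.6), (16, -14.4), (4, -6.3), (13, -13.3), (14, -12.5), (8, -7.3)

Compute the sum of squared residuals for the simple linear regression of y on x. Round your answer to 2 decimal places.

4.52

n = 8, Σx = 66, Σy = -71.6, Σxy = -731.7, Σx² = 750, Σy² = 742.08
Sxx = Σx² − (Σx)²/n = 750 − 544.5 = 205.5
Sxy = Σxy − (Σx)(Σy)/n = -731.7 − (-590.7) = -141
Syy = Σy² − (Σy)²/n = 742.08 − 640.82 = 101.26
b = Sxy/Sxx = -141/205.5 = -0.686131
SSE = Syy − b·Sxy = 101.26 − (-0.686131)·(-141) = 4.515474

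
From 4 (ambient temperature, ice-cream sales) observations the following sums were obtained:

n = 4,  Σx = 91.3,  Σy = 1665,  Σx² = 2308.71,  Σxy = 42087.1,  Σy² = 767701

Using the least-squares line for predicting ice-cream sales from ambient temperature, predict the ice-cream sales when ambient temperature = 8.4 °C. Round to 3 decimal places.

154.206

Sxx = Σx² − (Σx)²/n = 2308.71 − 2083.9225 = 224.7875
Sxy = Σxy − (Σx)(Σy)/n = 42087.1 − 38003.625 = 4083.475
b = Sxy/Sxx = 4083.475/224.7875 = 18.165934
a = ȳ − b·x̄ = 416.25 − 18.165934·22.825 = 1.612545
ŷ(8.4) = a + b·8.4 = 1.612545 + 18.165934·8.4 = 154.206395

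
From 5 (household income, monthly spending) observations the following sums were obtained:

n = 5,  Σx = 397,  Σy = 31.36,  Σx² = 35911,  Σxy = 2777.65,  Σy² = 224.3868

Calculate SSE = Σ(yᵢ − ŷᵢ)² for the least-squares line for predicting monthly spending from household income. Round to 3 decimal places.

8.843

Sxx = Σx² − (Σx)²/n = 35911 − 31521.8 = 4389.2
Sxy = Σxy − (Σx)(Σy)/n = 2777.65 − 2489.984 = 287.666
Syy = Σy² − (Σy)²/n = 224.3868 − 196.68992 = 27.69688
b = Sxy/Sxx = 287.666/4389.2 = 0.065540
SSE = Syy − b·Sxy = 27.69688 − 0.065540·287.666 = 8.843392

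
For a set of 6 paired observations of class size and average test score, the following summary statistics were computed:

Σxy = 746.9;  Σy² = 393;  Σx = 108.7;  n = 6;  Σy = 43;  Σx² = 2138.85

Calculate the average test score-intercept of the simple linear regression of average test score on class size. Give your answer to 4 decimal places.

10.5980

Sxx = Σx² − (Σx)²/n = 2138.85 − 1969.281667 = 169.568333
Sxy = Σxy − (Σx)(Σy)/n = 746.9 − 779.016667 = -32.116667
b = Sxy/Sxx = -32.116667/169.568333 = -0.189403
a = ȳ − b·x̄ = 7.166667 − (-0.189403)·18.116667 = 10.598009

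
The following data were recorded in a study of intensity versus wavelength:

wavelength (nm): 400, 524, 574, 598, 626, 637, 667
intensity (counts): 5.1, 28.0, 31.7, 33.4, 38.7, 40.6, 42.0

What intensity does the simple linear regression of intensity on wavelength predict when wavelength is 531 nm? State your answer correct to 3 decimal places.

25.244

n = 7, Σx = 4026, Σy = 219.5, Σxy = 132983.4, Σx² = 2364190
Sxx = Σx² − (Σx)²/n = 2364190 − 2315525.142857 = 48664.857143
Sxy = Σxy − (Σx)(Σy)/n = 132983.4 − 126243.857143 = 6739.542857
b = Sxy/Sxx = 6739.542857/48664.857143 = 0.138489
a = ȳ − b·x̄ = 31.357143 − 0.138489·575.142857 = -48.293763
ŷ(531) = a + b·531 = -48.293763 + 0.138489·531 = 25.243847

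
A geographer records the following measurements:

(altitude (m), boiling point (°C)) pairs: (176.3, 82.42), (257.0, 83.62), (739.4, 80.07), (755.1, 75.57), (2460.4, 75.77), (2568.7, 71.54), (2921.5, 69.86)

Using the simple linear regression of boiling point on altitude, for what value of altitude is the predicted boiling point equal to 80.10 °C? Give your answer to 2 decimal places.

n = 7, Σx = 9878.4, Σy = 538.85, Σxy = 726572.947, Σx² = 22400969.16
Sxx = Σx² − (Σx)²/n = 22400969.16 − 13940398.08 = 8460571.08
Sxy = Σxy − (Σx)(Σy)/n = 726572.947 − 760425.12 = -33852.173
b = Sxy/Sxx = -33852.173/8460571.08 = -0.004001
a = ȳ − b·x̄ = 76.978571 − (-0.004001)·1411.2 = 82.625021
Set a + b·x = 80.10: x = (80.10 − 82.625021) / (-0.004001) = 631.070810

631.07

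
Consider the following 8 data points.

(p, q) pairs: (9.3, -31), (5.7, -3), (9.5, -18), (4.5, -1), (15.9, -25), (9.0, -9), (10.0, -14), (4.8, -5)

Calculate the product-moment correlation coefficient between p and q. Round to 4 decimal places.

n = 8, Σx = 68.7, Σy = -106, Σxy = -1123.4, Σx² = 686.33, Σy² = 2222
Sxx = Σx² − (Σx)²/n = 686.33 − 589.96125 = 96.36875
Sxy = Σxy − (Σx)(Σy)/n = -1123.4 − (-910.275) = -213.125
Syy = Σy² − (Σy)²/n = 2222 − 1404.5 = 817.5
r = Sxy/√(Sxx·Syy) = -213.125/√(78781.453125) = -213.125/280.680340 = -0.759316

-0.7593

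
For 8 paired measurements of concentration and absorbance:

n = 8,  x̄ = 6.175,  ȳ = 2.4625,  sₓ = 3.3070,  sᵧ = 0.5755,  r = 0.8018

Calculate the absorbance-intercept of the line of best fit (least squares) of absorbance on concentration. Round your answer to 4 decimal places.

1.6009

b = r · sᵧ/sₓ = 0.8018 · 0.5755/3.307 = 0.139533
a = ȳ − b·x̄ = 2.4625 − 0.139533·6.175 = 1.600883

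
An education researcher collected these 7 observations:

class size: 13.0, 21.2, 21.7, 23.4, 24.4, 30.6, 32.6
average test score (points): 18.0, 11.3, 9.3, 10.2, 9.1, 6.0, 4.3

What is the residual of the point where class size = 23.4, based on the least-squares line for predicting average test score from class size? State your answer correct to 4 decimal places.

0.1650

n = 7, Σx = 166.9, Σy = 68.2, Σxy = 1459.87, Σx² = 4231.37
Sxx = Σx² − (Σx)²/n = 4231.37 − 3979.372857 = 251.997143
Sxy = Σxy − (Σx)(Σy)/n = 1459.87 − 1626.082857 = -166.212857
b = Sxy/Sxx = -166.212857/251.997143 = -0.659582
a = ȳ − b·x̄ = 9.742857 − (-0.659582)·23.842857 = 25.469184
ŷ(23.4) = 25.469184 + (-0.659582)·23.4 = 10.034958
residual = y − ŷ = 10.2 − 10.034958 = 0.165042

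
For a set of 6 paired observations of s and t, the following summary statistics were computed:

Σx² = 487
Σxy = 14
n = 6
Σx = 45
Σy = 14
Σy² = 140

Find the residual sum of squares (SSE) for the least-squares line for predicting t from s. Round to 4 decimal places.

Sxx = Σx² − (Σx)²/n = 487 − 337.5 = 149.5
Sxy = Σxy − (Σx)(Σy)/n = 14 − 105 = -91
Syy = Σy² − (Σy)²/n = 140 − 32.666667 = 107.333333
b = Sxy/Sxx = -91/149.5 = -0.608696
SSE = Syy − b·Sxy = 107.333333 − (-0.608696)·(-91) = 51.942029

51.9420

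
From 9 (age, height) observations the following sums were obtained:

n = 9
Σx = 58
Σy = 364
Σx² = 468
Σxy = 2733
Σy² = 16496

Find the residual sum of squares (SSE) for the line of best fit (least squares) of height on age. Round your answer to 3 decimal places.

182.867

Sxx = Σx² − (Σx)²/n = 468 − 373.777778 = 94.222222
Sxy = Σxy − (Σx)(Σy)/n = 2733 − 2345.777778 = 387.222222
Syy = Σy² − (Σy)²/n = 16496 − 14721.777778 = 1774.222222
b = Sxy/Sxx = 387.222222/94.222222 = 4.109670
SSE = Syy − b·Sxy = 1774.222222 − 4.109670·387.222222 = 182.866745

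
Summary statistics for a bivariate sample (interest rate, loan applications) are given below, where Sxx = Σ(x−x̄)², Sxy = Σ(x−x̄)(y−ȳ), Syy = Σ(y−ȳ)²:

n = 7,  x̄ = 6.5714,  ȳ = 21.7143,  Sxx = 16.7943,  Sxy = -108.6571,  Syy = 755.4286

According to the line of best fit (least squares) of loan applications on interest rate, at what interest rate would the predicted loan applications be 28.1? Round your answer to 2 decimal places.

5.58

b = Sxy/Sxx = -108.6571/16.7943 = -6.469880
a = ȳ − b·x̄ = 21.7143 − (-6.469880)·6.5714 = 64.230467
Set a + b·x = 28.1: x = (28.1 − 64.230467) / (-6.469880) = 5.584411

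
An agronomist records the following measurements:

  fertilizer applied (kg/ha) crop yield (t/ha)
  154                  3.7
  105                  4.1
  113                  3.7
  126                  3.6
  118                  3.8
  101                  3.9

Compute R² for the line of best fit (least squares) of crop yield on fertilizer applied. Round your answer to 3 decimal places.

n = 6, Σx = 717, Σy = 22.8, Σxy = 2714.3, Σx² = 87511, Σy² = 86.8
Sxx = Σx² − (Σx)²/n = 87511 − 85681.5 = 1829.5
Sxy = Σxy − (Σx)(Σy)/n = 2714.3 − 2724.6 = -10.3
Syy = Σy² − (Σy)²/n = 86.8 − 86.64 = 0.16
R² = Sxy²/(Sxx·Syy) = (-10.3)²/(1829.5·0.16) = 0.362428

0.362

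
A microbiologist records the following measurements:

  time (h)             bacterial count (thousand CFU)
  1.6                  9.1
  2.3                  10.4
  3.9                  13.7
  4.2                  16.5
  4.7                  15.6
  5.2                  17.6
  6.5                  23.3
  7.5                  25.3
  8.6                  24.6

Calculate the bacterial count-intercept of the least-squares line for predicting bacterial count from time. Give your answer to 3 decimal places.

n = 9, Σx = 44.5, Σy = 156.1, Σxy = 878.81, Σx² = 262.29
Sxx = Σx² − (Σx)²/n = 262.29 − 220.027778 = 42.262222
Sxy = Σxy − (Σx)(Σy)/n = 878.81 − 771.827778 = 106.982222
b = Sxy/Sxx = 106.982222/42.262222 = 2.531391
a = ȳ − b·x̄ = 17.344444 − 2.531391·4.944444 = 4.828121

4.828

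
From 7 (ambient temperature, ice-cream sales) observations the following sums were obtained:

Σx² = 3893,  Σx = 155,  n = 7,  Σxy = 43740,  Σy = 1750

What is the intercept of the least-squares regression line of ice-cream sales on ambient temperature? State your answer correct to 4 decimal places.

10.2449

Sxx = Σx² − (Σx)²/n = 3893 − 3432.142857 = 460.857143
Sxy = Σxy − (Σx)(Σy)/n = 43740 − 38750 = 4990
b = Sxy/Sxx = 4990/460.857143 = 10.827650
a = ȳ − b·x̄ = 250 − 10.827650·22.142857 = 10.244885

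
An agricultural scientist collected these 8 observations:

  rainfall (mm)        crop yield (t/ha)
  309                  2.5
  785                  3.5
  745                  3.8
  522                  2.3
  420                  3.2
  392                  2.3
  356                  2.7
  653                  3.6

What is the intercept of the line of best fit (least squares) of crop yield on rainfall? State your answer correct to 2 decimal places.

n = 8, Σx = 4182, Σy = 23.9, Σxy = 13109.2, Σx² = 2422424
Sxx = Σx² − (Σx)²/n = 2422424 − 2186140.5 = 236283.5
Sxy = Σxy − (Σx)(Σy)/n = 13109.2 − 12493.725 = 615.475
b = Sxy/Sxx = 615.475/236283.5 = 0.002605
a = ȳ − b·x̄ = 2.9875 − 0.002605·522.75 = 1.625833

1.63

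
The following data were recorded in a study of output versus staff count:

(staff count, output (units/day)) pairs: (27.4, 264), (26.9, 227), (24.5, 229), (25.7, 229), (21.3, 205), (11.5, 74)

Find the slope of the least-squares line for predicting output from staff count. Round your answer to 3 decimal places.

n = 6, Σx = 137.3, Σy = 1228, Σxy = 30053.2, Σx² = 3321.05
Sxx = Σx² − (Σx)²/n = 3321.05 − 3141.881667 = 179.168333
Sxy = Σxy − (Σx)(Σy)/n = 30053.2 − 28100.733333 = 1952.466667
b = Sxy/Sxx = 1952.466667/179.168333 = 10.897387

10.897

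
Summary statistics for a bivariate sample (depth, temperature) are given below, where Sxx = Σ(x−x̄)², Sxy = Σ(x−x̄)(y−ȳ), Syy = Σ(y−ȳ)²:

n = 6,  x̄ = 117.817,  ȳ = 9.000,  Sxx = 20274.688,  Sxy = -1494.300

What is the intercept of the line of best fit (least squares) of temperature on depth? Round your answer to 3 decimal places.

17.683

b = Sxy/Sxx = -1494.3/20274.688 = -0.073703
a = ȳ − b·x̄ = 9 − (-0.073703)·117.817 = 17.683435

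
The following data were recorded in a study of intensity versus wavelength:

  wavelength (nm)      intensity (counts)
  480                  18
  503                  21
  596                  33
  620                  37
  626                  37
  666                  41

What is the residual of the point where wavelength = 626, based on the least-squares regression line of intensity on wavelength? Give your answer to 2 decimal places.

0.20

n = 6, Σx = 3491, Σy = 187, Σxy = 112279, Σx² = 2058457
Sxx = Σx² − (Σx)²/n = 2058457 − 2031180.166667 = 27276.833333
Sxy = Σxy − (Σx)(Σy)/n = 112279 − 108802.833333 = 3476.166667
b = Sxy/Sxx = 3476.166667/27276.833333 = 0.127440
a = ȳ − b·x̄ = 31.166667 − 0.127440·581.833333 = -42.982323
ŷ(626) = -42.982323 + 0.127440·626 = 36.795278
residual = y − ŷ = 37 − 36.795278 = 0.204722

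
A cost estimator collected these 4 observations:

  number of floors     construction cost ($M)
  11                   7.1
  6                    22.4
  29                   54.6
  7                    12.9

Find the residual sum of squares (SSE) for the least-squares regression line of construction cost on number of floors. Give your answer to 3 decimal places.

n = 4, Σx = 53, Σy = 97, Σxy = 1886.2, Σx² = 1047, Σy² = 3699.74
Sxx = Σx² − (Σx)²/n = 1047 − 702.25 = 344.75
Sxy = Σxy − (Σx)(Σy)/n = 1886.2 − 1285.25 = 600.95
Syy = Σy² − (Σy)²/n = 3699.74 − 2352.25 = 1347.49
b = Sxy/Sxx = 600.95/344.75 = 1.743147
SSE = Syy − b·Sxy = 1347.49 − 1.743147·600.95 = 299.945685

299.946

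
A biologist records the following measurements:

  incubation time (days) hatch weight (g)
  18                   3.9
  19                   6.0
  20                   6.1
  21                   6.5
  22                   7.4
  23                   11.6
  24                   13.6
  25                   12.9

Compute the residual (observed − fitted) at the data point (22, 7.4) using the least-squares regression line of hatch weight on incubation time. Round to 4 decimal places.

n = 8, Σx = 172, Σy = 68, Σxy = 1521.2, Σx² = 3740
Sxx = Σx² − (Σx)²/n = 3740 − 3698 = 42
Sxy = Σxy − (Σx)(Σy)/n = 1521.2 − 1462 = 59.2
b = Sxy/Sxx = 59.2/42 = 1.409524
a = ȳ − b·x̄ = 8.5 − 1.409524·21.5 = -21.804762
ŷ(22) = -21.804762 + 1.409524·22 = 9.204762
residual = y − ŷ = 7.4 − 9.204762 = -1.804762

-1.8048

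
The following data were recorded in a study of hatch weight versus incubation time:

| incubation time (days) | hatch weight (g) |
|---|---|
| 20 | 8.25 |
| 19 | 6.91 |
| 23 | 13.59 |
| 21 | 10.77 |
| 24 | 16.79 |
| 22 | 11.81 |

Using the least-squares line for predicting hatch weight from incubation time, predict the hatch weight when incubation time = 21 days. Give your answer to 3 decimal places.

10.404

n = 6, Σx = 129, Σy = 68.12, Σxy = 1497.81, Σx² = 2791
Sxx = Σx² − (Σx)²/n = 2791 − 2773.5 = 17.5
Sxy = Σxy − (Σx)(Σy)/n = 1497.81 − 1464.58 = 33.23
b = Sxy/Sxx = 33.23/17.5 = 1.898857
a = ȳ − b·x̄ = 11.353333 − 1.898857·21.5 = -29.472095
ŷ(21) = a + b·21 = -29.472095 + 1.898857·21 = 10.403905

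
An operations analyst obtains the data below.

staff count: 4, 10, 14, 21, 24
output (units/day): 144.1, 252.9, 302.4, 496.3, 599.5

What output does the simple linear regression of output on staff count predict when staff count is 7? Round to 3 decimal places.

n = 5, Σx = 73, Σy = 1795.2, Σxy = 32149.3, Σx² = 1329
Sxx = Σx² − (Σx)²/n = 1329 − 1065.8 = 263.2
Sxy = Σxy − (Σx)(Σy)/n = 32149.3 − 26209.92 = 5939.38
b = Sxy/Sxx = 5939.38/263.2 = 22.566033
a = ȳ − b·x̄ = 359.04 − 22.566033·14.6 = 29.575912
ŷ(7) = a + b·7 = 29.575912 + 22.566033·7 = 187.538146

187.538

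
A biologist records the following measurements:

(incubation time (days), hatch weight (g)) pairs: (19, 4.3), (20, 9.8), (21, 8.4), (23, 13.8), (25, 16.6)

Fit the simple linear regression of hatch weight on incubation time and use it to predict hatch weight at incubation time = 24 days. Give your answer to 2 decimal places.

n = 5, Σx = 108, Σy = 52.9, Σxy = 1186.5, Σx² = 2356
Sxx = Σx² − (Σx)²/n = 2356 − 2332.8 = 23.2
Sxy = Σxy − (Σx)(Σy)/n = 1186.5 − 1142.64 = 43.86
b = Sxy/Sxx = 43.86/23.2 = 1.890517
a = ȳ − b·x̄ = 10.58 − 1.890517·21.6 = -30.255172
ŷ(24) = a + b·24 = -30.255172 + 1.890517·24 = 15.117241

15.12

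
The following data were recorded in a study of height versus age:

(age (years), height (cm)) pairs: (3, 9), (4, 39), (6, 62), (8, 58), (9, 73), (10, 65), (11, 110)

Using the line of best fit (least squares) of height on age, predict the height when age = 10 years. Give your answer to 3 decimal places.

84.165

n = 7, Σx = 51, Σy = 416, Σxy = 3536, Σx² = 427
Sxx = Σx² − (Σx)²/n = 427 − 371.571429 = 55.428571
Sxy = Σxy − (Σx)(Σy)/n = 3536 − 3030.857143 = 505.142857
b = Sxy/Sxx = 505.142857/55.428571 = 9.113402
a = ȳ − b·x̄ = 59.428571 − 9.113402·7.285714 = -6.969072
ŷ(10) = a + b·10 = -6.969072 + 9.113402·10 = 84.164948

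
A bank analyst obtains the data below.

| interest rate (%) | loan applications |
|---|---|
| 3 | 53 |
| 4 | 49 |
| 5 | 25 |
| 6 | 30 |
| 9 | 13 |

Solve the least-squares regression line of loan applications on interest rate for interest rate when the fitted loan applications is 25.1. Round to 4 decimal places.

n = 5, Σx = 27, Σy = 170, Σxy = 777, Σx² = 167
Sxx = Σx² − (Σx)²/n = 167 − 145.8 = 21.2
Sxy = Σxy − (Σx)(Σy)/n = 777 − 918 = -141
b = Sxy/Sxx = -141/21.2 = -6.650943
a = ȳ − b·x̄ = 34 − (-6.650943)·5.4 = 69.915094
Set a + b·x = 25.1: x = (25.1 − 69.915094) / (-6.650943) = 6.738156

6.7382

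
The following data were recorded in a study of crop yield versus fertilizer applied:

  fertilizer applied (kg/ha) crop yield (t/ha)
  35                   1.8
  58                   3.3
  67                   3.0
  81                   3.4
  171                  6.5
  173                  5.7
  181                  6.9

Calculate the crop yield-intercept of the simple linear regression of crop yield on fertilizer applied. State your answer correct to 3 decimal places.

1.013

n = 7, Σx = 766, Σy = 30.6, Σxy = 4077.3, Σx² = 107570
Sxx = Σx² − (Σx)²/n = 107570 − 83822.285714 = 23747.714286
Sxy = Σxy − (Σx)(Σy)/n = 4077.3 − 3348.514286 = 728.785714
b = Sxy/Sxx = 728.785714/23747.714286 = 0.030689
a = ȳ − b·x̄ = 4.371429 − 0.030689·109.428571 = 1.013211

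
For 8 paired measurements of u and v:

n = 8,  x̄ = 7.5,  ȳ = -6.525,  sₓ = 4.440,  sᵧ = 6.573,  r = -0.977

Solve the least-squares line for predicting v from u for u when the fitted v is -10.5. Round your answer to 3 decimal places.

b = r · sᵧ/sₓ = -0.977 · 6.573/4.44 = -1.446356
a = ȳ − b·x̄ = -6.525 − (-1.446356)·7.5 = 4.322671
Set a + b·x = -10.5: x = (-10.5 − 4.322671) / (-1.446356) = 10.248286

10.248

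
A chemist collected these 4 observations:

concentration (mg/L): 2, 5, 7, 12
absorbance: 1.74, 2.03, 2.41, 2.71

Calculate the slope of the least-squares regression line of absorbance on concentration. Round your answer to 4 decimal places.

0.0988

n = 4, Σx = 26, Σy = 8.89, Σxy = 63.02, Σx² = 222
Sxx = Σx² − (Σx)²/n = 222 − 169 = 53
Sxy = Σxy − (Σx)(Σy)/n = 63.02 − 57.785 = 5.235
b = Sxy/Sxx = 5.235/53 = 0.098774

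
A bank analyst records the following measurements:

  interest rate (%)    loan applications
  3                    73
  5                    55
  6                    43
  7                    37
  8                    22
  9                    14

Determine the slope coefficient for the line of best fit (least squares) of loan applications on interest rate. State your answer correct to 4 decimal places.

-9.9571

n = 6, Σx = 38, Σy = 244, Σxy = 1313, Σx² = 264
Sxx = Σx² − (Σx)²/n = 264 − 240.666667 = 23.333333
Sxy = Σxy − (Σx)(Σy)/n = 1313 − 1545.333333 = -232.333333
b = Sxy/Sxx = -232.333333/23.333333 = -9.957143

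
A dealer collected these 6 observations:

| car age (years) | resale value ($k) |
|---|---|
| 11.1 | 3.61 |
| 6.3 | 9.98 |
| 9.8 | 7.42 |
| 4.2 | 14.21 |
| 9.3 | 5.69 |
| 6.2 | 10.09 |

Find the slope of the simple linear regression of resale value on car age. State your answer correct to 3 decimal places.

n = 6, Σx = 46.9, Σy = 51, Σxy = 350.818, Σx² = 401.51
Sxx = Σx² − (Σx)²/n = 401.51 − 366.601667 = 34.908333
Sxy = Σxy − (Σx)(Σy)/n = 350.818 − 398.65 = -47.832
b = Sxy/Sxx = -47.832/34.908333 = -1.370217

-1.370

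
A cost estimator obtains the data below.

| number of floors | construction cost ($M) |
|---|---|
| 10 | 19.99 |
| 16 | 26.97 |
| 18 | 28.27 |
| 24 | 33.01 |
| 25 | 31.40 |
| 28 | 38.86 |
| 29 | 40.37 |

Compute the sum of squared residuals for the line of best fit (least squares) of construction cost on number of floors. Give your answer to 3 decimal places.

n = 7, Σx = 150, Σy = 218.87, Σxy = 4976.33, Σx² = 3506, Σy² = 7141.6305
Sxx = Σx² − (Σx)²/n = 3506 − 3214.285714 = 291.714286
Sxy = Σxy − (Σx)(Σy)/n = 4976.33 − 4690.071429 = 286.258571
Syy = Σy² − (Σy)²/n = 7141.6305 − 6843.439557 = 298.190943
b = Sxy/Sxx = 286.258571/291.714286 = 0.981298
SSE = Syy − b·Sxy = 298.190943 − 0.981298·286.258571 = 17.286052

17.286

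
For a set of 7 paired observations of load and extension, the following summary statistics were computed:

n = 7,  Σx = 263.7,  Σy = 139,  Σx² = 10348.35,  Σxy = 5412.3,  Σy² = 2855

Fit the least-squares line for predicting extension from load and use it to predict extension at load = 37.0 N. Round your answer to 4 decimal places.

19.5720

Sxx = Σx² − (Σx)²/n = 10348.35 − 9933.955714 = 414.394286
Sxy = Σxy − (Σx)(Σy)/n = 5412.3 − 5236.328571 = 175.971429
b = Sxy/Sxx = 175.971429/414.394286 = 0.424647
a = ȳ − b·x̄ = 19.857143 − 0.424647·37.671429 = 3.860071
ŷ(37.0) = a + b·37.0 = 3.860071 + 0.424647·37 = 19.572023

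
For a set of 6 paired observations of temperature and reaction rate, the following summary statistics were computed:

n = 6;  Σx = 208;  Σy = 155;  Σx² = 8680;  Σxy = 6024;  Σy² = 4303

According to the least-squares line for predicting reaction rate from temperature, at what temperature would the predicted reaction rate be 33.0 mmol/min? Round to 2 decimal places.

50.85

Sxx = Σx² − (Σx)²/n = 8680 − 7210.666667 = 1469.333333
Sxy = Σxy − (Σx)(Σy)/n = 6024 − 5373.333333 = 650.666667
b = Sxy/Sxx = 650.666667/1469.333333 = 0.442831
a = ȳ − b·x̄ = 25.833333 − 0.442831·34.666667 = 10.481851
Set a + b·x = 33.0: x = (33.0 − 10.481851) / 0.442831 = 50.850410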